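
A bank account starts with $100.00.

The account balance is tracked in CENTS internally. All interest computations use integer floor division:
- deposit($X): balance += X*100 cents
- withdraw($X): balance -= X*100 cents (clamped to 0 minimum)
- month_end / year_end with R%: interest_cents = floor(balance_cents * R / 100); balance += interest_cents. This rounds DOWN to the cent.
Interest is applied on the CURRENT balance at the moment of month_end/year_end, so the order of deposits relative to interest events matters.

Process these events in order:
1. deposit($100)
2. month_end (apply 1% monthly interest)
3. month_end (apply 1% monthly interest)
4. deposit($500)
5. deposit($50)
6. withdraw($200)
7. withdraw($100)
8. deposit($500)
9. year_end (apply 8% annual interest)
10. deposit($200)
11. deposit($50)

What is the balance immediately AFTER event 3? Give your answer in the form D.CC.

After 1 (deposit($100)): balance=$200.00 total_interest=$0.00
After 2 (month_end (apply 1% monthly interest)): balance=$202.00 total_interest=$2.00
After 3 (month_end (apply 1% monthly interest)): balance=$204.02 total_interest=$4.02

Answer: 204.02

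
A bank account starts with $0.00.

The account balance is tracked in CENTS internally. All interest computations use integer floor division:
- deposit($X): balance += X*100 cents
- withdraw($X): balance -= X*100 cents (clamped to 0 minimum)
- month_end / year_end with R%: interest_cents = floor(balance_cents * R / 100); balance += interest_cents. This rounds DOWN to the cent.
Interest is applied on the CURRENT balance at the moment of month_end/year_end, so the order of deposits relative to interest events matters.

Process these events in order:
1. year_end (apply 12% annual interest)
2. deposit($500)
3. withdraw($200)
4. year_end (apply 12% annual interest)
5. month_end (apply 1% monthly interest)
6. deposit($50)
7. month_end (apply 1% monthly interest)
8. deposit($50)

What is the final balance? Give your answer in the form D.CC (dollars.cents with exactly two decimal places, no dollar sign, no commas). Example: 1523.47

Answer: 443.25

Derivation:
After 1 (year_end (apply 12% annual interest)): balance=$0.00 total_interest=$0.00
After 2 (deposit($500)): balance=$500.00 total_interest=$0.00
After 3 (withdraw($200)): balance=$300.00 total_interest=$0.00
After 4 (year_end (apply 12% annual interest)): balance=$336.00 total_interest=$36.00
After 5 (month_end (apply 1% monthly interest)): balance=$339.36 total_interest=$39.36
After 6 (deposit($50)): balance=$389.36 total_interest=$39.36
After 7 (month_end (apply 1% monthly interest)): balance=$393.25 total_interest=$43.25
After 8 (deposit($50)): balance=$443.25 total_interest=$43.25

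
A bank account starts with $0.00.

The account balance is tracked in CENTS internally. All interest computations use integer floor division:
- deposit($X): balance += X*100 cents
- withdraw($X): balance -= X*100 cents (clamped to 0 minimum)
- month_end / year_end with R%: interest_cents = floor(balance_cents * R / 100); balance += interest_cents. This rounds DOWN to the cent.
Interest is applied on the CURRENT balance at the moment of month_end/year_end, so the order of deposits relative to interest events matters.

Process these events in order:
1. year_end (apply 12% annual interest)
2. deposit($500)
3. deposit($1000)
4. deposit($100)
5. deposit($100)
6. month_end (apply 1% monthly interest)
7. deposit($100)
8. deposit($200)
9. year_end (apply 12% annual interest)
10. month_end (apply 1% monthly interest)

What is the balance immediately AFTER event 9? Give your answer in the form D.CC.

After 1 (year_end (apply 12% annual interest)): balance=$0.00 total_interest=$0.00
After 2 (deposit($500)): balance=$500.00 total_interest=$0.00
After 3 (deposit($1000)): balance=$1500.00 total_interest=$0.00
After 4 (deposit($100)): balance=$1600.00 total_interest=$0.00
After 5 (deposit($100)): balance=$1700.00 total_interest=$0.00
After 6 (month_end (apply 1% monthly interest)): balance=$1717.00 total_interest=$17.00
After 7 (deposit($100)): balance=$1817.00 total_interest=$17.00
After 8 (deposit($200)): balance=$2017.00 total_interest=$17.00
After 9 (year_end (apply 12% annual interest)): balance=$2259.04 total_interest=$259.04

Answer: 2259.04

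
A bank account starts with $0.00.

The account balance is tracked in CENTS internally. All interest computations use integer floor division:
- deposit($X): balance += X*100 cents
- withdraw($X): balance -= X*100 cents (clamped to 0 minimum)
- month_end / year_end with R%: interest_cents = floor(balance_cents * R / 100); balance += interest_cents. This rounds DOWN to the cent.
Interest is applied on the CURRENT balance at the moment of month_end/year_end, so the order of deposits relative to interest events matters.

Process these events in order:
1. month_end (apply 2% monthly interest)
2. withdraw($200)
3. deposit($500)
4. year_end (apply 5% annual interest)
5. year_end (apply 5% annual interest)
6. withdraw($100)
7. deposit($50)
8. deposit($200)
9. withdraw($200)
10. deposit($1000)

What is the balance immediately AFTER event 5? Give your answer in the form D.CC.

After 1 (month_end (apply 2% monthly interest)): balance=$0.00 total_interest=$0.00
After 2 (withdraw($200)): balance=$0.00 total_interest=$0.00
After 3 (deposit($500)): balance=$500.00 total_interest=$0.00
After 4 (year_end (apply 5% annual interest)): balance=$525.00 total_interest=$25.00
After 5 (year_end (apply 5% annual interest)): balance=$551.25 total_interest=$51.25

Answer: 551.25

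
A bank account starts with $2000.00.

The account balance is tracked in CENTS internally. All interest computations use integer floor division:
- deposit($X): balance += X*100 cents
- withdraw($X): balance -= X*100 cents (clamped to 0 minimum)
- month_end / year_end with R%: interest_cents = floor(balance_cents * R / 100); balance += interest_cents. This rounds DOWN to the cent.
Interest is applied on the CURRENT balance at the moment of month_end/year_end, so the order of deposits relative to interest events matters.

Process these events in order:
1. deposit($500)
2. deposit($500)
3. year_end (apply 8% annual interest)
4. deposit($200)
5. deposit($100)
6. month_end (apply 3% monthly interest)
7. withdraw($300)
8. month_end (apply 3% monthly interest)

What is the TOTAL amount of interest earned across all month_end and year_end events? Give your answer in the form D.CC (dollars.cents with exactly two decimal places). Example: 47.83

After 1 (deposit($500)): balance=$2500.00 total_interest=$0.00
After 2 (deposit($500)): balance=$3000.00 total_interest=$0.00
After 3 (year_end (apply 8% annual interest)): balance=$3240.00 total_interest=$240.00
After 4 (deposit($200)): balance=$3440.00 total_interest=$240.00
After 5 (deposit($100)): balance=$3540.00 total_interest=$240.00
After 6 (month_end (apply 3% monthly interest)): balance=$3646.20 total_interest=$346.20
After 7 (withdraw($300)): balance=$3346.20 total_interest=$346.20
After 8 (month_end (apply 3% monthly interest)): balance=$3446.58 total_interest=$446.58

Answer: 446.58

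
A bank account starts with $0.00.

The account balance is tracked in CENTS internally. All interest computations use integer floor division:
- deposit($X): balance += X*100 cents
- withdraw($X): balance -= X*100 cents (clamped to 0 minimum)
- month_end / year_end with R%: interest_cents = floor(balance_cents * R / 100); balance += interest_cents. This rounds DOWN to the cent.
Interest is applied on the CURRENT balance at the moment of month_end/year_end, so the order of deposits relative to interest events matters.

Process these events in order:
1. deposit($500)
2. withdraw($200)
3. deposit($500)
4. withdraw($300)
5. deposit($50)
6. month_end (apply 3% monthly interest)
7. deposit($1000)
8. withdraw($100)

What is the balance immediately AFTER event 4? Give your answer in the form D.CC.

After 1 (deposit($500)): balance=$500.00 total_interest=$0.00
After 2 (withdraw($200)): balance=$300.00 total_interest=$0.00
After 3 (deposit($500)): balance=$800.00 total_interest=$0.00
After 4 (withdraw($300)): balance=$500.00 total_interest=$0.00

Answer: 500.00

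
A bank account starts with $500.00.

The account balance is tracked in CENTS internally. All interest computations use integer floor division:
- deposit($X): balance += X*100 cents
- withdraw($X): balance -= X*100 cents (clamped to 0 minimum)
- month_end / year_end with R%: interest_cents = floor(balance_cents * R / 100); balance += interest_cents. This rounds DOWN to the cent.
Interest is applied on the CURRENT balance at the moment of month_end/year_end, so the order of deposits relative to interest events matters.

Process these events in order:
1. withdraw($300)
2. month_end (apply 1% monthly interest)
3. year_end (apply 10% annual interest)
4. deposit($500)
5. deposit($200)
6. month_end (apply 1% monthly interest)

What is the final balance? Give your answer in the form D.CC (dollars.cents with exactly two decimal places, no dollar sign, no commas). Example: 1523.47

After 1 (withdraw($300)): balance=$200.00 total_interest=$0.00
After 2 (month_end (apply 1% monthly interest)): balance=$202.00 total_interest=$2.00
After 3 (year_end (apply 10% annual interest)): balance=$222.20 total_interest=$22.20
After 4 (deposit($500)): balance=$722.20 total_interest=$22.20
After 5 (deposit($200)): balance=$922.20 total_interest=$22.20
After 6 (month_end (apply 1% monthly interest)): balance=$931.42 total_interest=$31.42

Answer: 931.42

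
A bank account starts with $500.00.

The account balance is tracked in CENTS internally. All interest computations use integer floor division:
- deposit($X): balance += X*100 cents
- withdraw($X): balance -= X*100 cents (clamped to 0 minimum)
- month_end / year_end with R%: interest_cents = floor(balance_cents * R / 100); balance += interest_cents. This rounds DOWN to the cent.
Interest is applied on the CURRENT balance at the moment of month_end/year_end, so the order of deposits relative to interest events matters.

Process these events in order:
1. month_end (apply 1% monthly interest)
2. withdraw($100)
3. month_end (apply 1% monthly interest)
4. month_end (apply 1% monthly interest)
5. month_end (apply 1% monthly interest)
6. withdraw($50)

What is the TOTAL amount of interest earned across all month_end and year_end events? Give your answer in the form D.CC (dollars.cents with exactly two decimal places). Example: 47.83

After 1 (month_end (apply 1% monthly interest)): balance=$505.00 total_interest=$5.00
After 2 (withdraw($100)): balance=$405.00 total_interest=$5.00
After 3 (month_end (apply 1% monthly interest)): balance=$409.05 total_interest=$9.05
After 4 (month_end (apply 1% monthly interest)): balance=$413.14 total_interest=$13.14
After 5 (month_end (apply 1% monthly interest)): balance=$417.27 total_interest=$17.27
After 6 (withdraw($50)): balance=$367.27 total_interest=$17.27

Answer: 17.27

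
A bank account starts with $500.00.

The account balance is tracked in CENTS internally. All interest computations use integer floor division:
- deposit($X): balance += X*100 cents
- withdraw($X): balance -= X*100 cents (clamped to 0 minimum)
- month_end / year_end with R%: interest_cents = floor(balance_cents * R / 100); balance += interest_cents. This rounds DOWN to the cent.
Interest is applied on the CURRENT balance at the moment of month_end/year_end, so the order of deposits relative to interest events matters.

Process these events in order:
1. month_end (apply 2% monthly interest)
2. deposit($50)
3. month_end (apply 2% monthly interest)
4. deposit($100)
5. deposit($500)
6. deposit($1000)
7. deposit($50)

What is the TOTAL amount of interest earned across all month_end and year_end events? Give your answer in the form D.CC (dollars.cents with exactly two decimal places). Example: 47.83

Answer: 21.20

Derivation:
After 1 (month_end (apply 2% monthly interest)): balance=$510.00 total_interest=$10.00
After 2 (deposit($50)): balance=$560.00 total_interest=$10.00
After 3 (month_end (apply 2% monthly interest)): balance=$571.20 total_interest=$21.20
After 4 (deposit($100)): balance=$671.20 total_interest=$21.20
After 5 (deposit($500)): balance=$1171.20 total_interest=$21.20
After 6 (deposit($1000)): balance=$2171.20 total_interest=$21.20
After 7 (deposit($50)): balance=$2221.20 total_interest=$21.20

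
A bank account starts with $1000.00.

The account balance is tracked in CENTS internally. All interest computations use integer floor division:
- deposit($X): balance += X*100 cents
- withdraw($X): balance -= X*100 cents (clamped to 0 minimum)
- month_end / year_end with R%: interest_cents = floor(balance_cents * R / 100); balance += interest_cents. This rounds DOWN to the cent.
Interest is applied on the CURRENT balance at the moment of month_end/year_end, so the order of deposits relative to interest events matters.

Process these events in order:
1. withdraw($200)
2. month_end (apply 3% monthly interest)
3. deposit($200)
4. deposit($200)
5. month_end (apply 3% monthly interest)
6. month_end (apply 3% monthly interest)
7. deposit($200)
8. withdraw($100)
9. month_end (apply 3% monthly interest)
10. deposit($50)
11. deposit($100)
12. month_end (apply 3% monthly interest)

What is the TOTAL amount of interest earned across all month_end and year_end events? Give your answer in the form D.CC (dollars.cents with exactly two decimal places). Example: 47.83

Answer: 188.20

Derivation:
After 1 (withdraw($200)): balance=$800.00 total_interest=$0.00
After 2 (month_end (apply 3% monthly interest)): balance=$824.00 total_interest=$24.00
After 3 (deposit($200)): balance=$1024.00 total_interest=$24.00
After 4 (deposit($200)): balance=$1224.00 total_interest=$24.00
After 5 (month_end (apply 3% monthly interest)): balance=$1260.72 total_interest=$60.72
After 6 (month_end (apply 3% monthly interest)): balance=$1298.54 total_interest=$98.54
After 7 (deposit($200)): balance=$1498.54 total_interest=$98.54
After 8 (withdraw($100)): balance=$1398.54 total_interest=$98.54
After 9 (month_end (apply 3% monthly interest)): balance=$1440.49 total_interest=$140.49
After 10 (deposit($50)): balance=$1490.49 total_interest=$140.49
After 11 (deposit($100)): balance=$1590.49 total_interest=$140.49
After 12 (month_end (apply 3% monthly interest)): balance=$1638.20 total_interest=$188.20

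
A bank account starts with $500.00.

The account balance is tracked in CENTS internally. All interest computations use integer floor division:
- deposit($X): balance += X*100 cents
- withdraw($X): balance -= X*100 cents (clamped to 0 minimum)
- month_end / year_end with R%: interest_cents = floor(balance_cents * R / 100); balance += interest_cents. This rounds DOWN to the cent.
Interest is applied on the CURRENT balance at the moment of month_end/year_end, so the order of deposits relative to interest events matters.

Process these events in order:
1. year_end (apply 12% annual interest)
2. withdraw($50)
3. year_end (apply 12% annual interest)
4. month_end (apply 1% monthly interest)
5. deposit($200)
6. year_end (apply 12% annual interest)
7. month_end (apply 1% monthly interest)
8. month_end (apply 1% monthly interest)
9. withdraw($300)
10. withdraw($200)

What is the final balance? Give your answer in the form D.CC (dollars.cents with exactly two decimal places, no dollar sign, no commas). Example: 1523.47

Answer: 387.61

Derivation:
After 1 (year_end (apply 12% annual interest)): balance=$560.00 total_interest=$60.00
After 2 (withdraw($50)): balance=$510.00 total_interest=$60.00
After 3 (year_end (apply 12% annual interest)): balance=$571.20 total_interest=$121.20
After 4 (month_end (apply 1% monthly interest)): balance=$576.91 total_interest=$126.91
After 5 (deposit($200)): balance=$776.91 total_interest=$126.91
After 6 (year_end (apply 12% annual interest)): balance=$870.13 total_interest=$220.13
After 7 (month_end (apply 1% monthly interest)): balance=$878.83 total_interest=$228.83
After 8 (month_end (apply 1% monthly interest)): balance=$887.61 total_interest=$237.61
After 9 (withdraw($300)): balance=$587.61 total_interest=$237.61
After 10 (withdraw($200)): balance=$387.61 total_interest=$237.61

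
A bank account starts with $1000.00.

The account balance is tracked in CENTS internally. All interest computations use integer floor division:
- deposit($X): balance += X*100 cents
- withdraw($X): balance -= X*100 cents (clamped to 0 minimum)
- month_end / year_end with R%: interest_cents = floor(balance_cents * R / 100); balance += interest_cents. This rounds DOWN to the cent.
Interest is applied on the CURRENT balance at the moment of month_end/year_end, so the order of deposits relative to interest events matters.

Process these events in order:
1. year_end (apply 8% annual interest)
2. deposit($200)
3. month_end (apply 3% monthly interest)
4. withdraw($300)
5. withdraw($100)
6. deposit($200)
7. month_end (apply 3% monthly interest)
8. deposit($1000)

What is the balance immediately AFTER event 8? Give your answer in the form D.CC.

Answer: 2151.95

Derivation:
After 1 (year_end (apply 8% annual interest)): balance=$1080.00 total_interest=$80.00
After 2 (deposit($200)): balance=$1280.00 total_interest=$80.00
After 3 (month_end (apply 3% monthly interest)): balance=$1318.40 total_interest=$118.40
After 4 (withdraw($300)): balance=$1018.40 total_interest=$118.40
After 5 (withdraw($100)): balance=$918.40 total_interest=$118.40
After 6 (deposit($200)): balance=$1118.40 total_interest=$118.40
After 7 (month_end (apply 3% monthly interest)): balance=$1151.95 total_interest=$151.95
After 8 (deposit($1000)): balance=$2151.95 total_interest=$151.95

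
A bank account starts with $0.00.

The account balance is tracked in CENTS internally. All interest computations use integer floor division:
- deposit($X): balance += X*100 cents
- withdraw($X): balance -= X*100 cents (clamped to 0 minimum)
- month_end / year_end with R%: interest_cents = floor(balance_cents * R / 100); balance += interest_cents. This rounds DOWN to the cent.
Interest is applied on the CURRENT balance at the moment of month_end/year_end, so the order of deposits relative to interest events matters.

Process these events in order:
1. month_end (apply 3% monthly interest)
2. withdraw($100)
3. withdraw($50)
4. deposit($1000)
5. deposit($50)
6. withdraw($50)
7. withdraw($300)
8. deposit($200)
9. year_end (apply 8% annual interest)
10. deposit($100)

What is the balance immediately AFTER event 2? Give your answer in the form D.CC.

Answer: 0.00

Derivation:
After 1 (month_end (apply 3% monthly interest)): balance=$0.00 total_interest=$0.00
After 2 (withdraw($100)): balance=$0.00 total_interest=$0.00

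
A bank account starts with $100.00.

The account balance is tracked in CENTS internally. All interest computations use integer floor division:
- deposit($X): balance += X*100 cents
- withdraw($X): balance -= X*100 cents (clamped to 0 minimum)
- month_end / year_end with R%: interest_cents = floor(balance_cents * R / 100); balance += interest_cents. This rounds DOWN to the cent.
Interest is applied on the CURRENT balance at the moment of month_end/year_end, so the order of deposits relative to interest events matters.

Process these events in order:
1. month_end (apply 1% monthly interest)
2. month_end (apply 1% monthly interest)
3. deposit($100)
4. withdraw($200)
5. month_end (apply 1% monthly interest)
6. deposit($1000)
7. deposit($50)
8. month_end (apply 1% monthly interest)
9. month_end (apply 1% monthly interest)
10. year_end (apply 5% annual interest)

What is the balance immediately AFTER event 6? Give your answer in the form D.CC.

Answer: 1002.03

Derivation:
After 1 (month_end (apply 1% monthly interest)): balance=$101.00 total_interest=$1.00
After 2 (month_end (apply 1% monthly interest)): balance=$102.01 total_interest=$2.01
After 3 (deposit($100)): balance=$202.01 total_interest=$2.01
After 4 (withdraw($200)): balance=$2.01 total_interest=$2.01
After 5 (month_end (apply 1% monthly interest)): balance=$2.03 total_interest=$2.03
After 6 (deposit($1000)): balance=$1002.03 total_interest=$2.03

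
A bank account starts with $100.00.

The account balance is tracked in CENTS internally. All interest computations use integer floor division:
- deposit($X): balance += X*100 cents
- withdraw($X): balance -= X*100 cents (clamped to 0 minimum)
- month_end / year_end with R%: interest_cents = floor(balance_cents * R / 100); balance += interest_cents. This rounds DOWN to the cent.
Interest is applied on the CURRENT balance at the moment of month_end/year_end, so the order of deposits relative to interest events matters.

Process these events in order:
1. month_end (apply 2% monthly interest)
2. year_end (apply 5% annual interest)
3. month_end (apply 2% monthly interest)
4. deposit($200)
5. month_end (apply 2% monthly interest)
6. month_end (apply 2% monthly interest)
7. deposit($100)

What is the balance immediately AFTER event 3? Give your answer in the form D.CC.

After 1 (month_end (apply 2% monthly interest)): balance=$102.00 total_interest=$2.00
After 2 (year_end (apply 5% annual interest)): balance=$107.10 total_interest=$7.10
After 3 (month_end (apply 2% monthly interest)): balance=$109.24 total_interest=$9.24

Answer: 109.24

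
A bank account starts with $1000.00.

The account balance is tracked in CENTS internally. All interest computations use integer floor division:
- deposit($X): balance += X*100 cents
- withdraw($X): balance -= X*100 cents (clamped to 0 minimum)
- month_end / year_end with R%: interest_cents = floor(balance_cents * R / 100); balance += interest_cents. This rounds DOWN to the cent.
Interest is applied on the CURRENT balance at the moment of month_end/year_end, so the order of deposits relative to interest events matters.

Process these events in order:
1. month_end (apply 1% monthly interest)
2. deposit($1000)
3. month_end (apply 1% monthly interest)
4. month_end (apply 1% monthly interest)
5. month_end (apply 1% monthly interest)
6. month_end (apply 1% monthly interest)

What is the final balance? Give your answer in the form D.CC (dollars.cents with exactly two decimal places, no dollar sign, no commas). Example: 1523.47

Answer: 2091.60

Derivation:
After 1 (month_end (apply 1% monthly interest)): balance=$1010.00 total_interest=$10.00
After 2 (deposit($1000)): balance=$2010.00 total_interest=$10.00
After 3 (month_end (apply 1% monthly interest)): balance=$2030.10 total_interest=$30.10
After 4 (month_end (apply 1% monthly interest)): balance=$2050.40 total_interest=$50.40
After 5 (month_end (apply 1% monthly interest)): balance=$2070.90 total_interest=$70.90
After 6 (month_end (apply 1% monthly interest)): balance=$2091.60 total_interest=$91.60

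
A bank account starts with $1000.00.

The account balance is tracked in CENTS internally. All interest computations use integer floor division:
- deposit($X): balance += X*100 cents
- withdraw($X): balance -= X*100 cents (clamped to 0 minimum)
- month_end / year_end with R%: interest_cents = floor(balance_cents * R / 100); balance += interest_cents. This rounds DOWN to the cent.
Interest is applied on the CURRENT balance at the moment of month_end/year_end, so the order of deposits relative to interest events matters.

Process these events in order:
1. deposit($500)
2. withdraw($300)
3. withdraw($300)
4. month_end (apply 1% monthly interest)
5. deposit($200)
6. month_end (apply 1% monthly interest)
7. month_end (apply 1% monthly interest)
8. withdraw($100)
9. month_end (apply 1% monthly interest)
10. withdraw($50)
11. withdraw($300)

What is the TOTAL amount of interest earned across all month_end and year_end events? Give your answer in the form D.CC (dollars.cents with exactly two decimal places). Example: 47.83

Answer: 41.60

Derivation:
After 1 (deposit($500)): balance=$1500.00 total_interest=$0.00
After 2 (withdraw($300)): balance=$1200.00 total_interest=$0.00
After 3 (withdraw($300)): balance=$900.00 total_interest=$0.00
After 4 (month_end (apply 1% monthly interest)): balance=$909.00 total_interest=$9.00
After 5 (deposit($200)): balance=$1109.00 total_interest=$9.00
After 6 (month_end (apply 1% monthly interest)): balance=$1120.09 total_interest=$20.09
After 7 (month_end (apply 1% monthly interest)): balance=$1131.29 total_interest=$31.29
After 8 (withdraw($100)): balance=$1031.29 total_interest=$31.29
After 9 (month_end (apply 1% monthly interest)): balance=$1041.60 total_interest=$41.60
After 10 (withdraw($50)): balance=$991.60 total_interest=$41.60
After 11 (withdraw($300)): balance=$691.60 total_interest=$41.60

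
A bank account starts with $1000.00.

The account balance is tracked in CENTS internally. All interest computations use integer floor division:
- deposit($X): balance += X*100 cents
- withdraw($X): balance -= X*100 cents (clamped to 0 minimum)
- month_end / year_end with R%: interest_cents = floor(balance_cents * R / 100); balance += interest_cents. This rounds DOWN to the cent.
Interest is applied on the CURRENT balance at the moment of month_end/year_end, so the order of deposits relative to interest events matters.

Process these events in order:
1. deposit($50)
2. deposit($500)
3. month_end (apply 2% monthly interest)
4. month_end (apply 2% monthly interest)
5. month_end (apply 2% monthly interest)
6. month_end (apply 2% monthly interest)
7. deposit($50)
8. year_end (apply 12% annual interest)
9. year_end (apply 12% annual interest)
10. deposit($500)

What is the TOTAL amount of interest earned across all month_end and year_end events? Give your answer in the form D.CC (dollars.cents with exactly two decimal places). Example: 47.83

After 1 (deposit($50)): balance=$1050.00 total_interest=$0.00
After 2 (deposit($500)): balance=$1550.00 total_interest=$0.00
After 3 (month_end (apply 2% monthly interest)): balance=$1581.00 total_interest=$31.00
After 4 (month_end (apply 2% monthly interest)): balance=$1612.62 total_interest=$62.62
After 5 (month_end (apply 2% monthly interest)): balance=$1644.87 total_interest=$94.87
After 6 (month_end (apply 2% monthly interest)): balance=$1677.76 total_interest=$127.76
After 7 (deposit($50)): balance=$1727.76 total_interest=$127.76
After 8 (year_end (apply 12% annual interest)): balance=$1935.09 total_interest=$335.09
After 9 (year_end (apply 12% annual interest)): balance=$2167.30 total_interest=$567.30
After 10 (deposit($500)): balance=$2667.30 total_interest=$567.30

Answer: 567.30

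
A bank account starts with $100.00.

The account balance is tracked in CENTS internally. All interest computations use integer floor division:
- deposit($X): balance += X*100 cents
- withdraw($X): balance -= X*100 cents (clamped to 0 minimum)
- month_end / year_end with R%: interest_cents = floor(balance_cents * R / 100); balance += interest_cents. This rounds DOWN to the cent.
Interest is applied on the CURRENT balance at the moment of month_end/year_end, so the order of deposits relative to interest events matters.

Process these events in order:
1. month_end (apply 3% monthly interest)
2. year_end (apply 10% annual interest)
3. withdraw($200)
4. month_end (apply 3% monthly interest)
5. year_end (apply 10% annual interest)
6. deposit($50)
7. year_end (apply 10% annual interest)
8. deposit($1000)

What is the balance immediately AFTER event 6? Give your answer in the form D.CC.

After 1 (month_end (apply 3% monthly interest)): balance=$103.00 total_interest=$3.00
After 2 (year_end (apply 10% annual interest)): balance=$113.30 total_interest=$13.30
After 3 (withdraw($200)): balance=$0.00 total_interest=$13.30
After 4 (month_end (apply 3% monthly interest)): balance=$0.00 total_interest=$13.30
After 5 (year_end (apply 10% annual interest)): balance=$0.00 total_interest=$13.30
After 6 (deposit($50)): balance=$50.00 total_interest=$13.30

Answer: 50.00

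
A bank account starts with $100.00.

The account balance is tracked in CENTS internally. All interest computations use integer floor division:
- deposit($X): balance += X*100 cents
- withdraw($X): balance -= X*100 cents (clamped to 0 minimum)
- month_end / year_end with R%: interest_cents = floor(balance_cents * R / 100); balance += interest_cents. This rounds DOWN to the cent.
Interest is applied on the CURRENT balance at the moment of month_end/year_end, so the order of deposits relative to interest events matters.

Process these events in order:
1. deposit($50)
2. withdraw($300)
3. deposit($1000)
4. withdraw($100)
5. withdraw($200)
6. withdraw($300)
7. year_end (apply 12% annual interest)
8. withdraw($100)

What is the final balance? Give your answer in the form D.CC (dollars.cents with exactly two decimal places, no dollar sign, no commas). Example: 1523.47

Answer: 348.00

Derivation:
After 1 (deposit($50)): balance=$150.00 total_interest=$0.00
After 2 (withdraw($300)): balance=$0.00 total_interest=$0.00
After 3 (deposit($1000)): balance=$1000.00 total_interest=$0.00
After 4 (withdraw($100)): balance=$900.00 total_interest=$0.00
After 5 (withdraw($200)): balance=$700.00 total_interest=$0.00
After 6 (withdraw($300)): balance=$400.00 total_interest=$0.00
After 7 (year_end (apply 12% annual interest)): balance=$448.00 total_interest=$48.00
After 8 (withdraw($100)): balance=$348.00 total_interest=$48.00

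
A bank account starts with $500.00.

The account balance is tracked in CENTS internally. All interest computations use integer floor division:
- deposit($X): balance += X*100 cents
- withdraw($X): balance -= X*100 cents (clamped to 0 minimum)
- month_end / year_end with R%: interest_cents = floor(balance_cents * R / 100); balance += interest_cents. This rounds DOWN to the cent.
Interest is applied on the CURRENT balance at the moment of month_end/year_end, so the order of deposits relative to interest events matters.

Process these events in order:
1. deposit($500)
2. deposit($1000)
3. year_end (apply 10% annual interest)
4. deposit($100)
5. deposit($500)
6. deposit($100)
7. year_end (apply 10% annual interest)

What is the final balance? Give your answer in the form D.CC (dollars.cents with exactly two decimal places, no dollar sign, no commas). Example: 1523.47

Answer: 3190.00

Derivation:
After 1 (deposit($500)): balance=$1000.00 total_interest=$0.00
After 2 (deposit($1000)): balance=$2000.00 total_interest=$0.00
After 3 (year_end (apply 10% annual interest)): balance=$2200.00 total_interest=$200.00
After 4 (deposit($100)): balance=$2300.00 total_interest=$200.00
After 5 (deposit($500)): balance=$2800.00 total_interest=$200.00
After 6 (deposit($100)): balance=$2900.00 total_interest=$200.00
After 7 (year_end (apply 10% annual interest)): balance=$3190.00 total_interest=$490.00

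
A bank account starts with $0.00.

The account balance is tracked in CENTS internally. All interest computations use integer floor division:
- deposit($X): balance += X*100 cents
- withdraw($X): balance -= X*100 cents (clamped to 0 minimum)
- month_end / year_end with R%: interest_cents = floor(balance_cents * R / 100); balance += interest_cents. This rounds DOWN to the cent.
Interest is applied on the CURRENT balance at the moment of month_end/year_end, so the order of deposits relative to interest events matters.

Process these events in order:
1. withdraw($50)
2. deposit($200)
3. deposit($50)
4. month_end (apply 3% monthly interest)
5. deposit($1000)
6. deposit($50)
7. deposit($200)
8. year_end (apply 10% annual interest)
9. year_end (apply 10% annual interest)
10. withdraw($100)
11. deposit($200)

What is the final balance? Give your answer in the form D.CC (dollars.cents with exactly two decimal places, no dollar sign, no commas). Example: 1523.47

After 1 (withdraw($50)): balance=$0.00 total_interest=$0.00
After 2 (deposit($200)): balance=$200.00 total_interest=$0.00
After 3 (deposit($50)): balance=$250.00 total_interest=$0.00
After 4 (month_end (apply 3% monthly interest)): balance=$257.50 total_interest=$7.50
After 5 (deposit($1000)): balance=$1257.50 total_interest=$7.50
After 6 (deposit($50)): balance=$1307.50 total_interest=$7.50
After 7 (deposit($200)): balance=$1507.50 total_interest=$7.50
After 8 (year_end (apply 10% annual interest)): balance=$1658.25 total_interest=$158.25
After 9 (year_end (apply 10% annual interest)): balance=$1824.07 total_interest=$324.07
After 10 (withdraw($100)): balance=$1724.07 total_interest=$324.07
After 11 (deposit($200)): balance=$1924.07 total_interest=$324.07

Answer: 1924.07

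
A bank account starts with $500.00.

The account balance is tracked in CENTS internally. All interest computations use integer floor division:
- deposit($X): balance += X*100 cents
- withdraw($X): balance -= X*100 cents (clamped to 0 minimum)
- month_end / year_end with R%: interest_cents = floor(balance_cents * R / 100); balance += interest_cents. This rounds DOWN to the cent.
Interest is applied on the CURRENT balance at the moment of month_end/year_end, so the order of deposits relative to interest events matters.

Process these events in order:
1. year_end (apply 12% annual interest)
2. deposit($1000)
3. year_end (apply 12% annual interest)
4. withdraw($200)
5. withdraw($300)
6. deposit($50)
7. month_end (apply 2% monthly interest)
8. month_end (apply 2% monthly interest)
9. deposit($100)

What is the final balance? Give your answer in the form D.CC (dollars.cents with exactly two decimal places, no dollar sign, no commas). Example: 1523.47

After 1 (year_end (apply 12% annual interest)): balance=$560.00 total_interest=$60.00
After 2 (deposit($1000)): balance=$1560.00 total_interest=$60.00
After 3 (year_end (apply 12% annual interest)): balance=$1747.20 total_interest=$247.20
After 4 (withdraw($200)): balance=$1547.20 total_interest=$247.20
After 5 (withdraw($300)): balance=$1247.20 total_interest=$247.20
After 6 (deposit($50)): balance=$1297.20 total_interest=$247.20
After 7 (month_end (apply 2% monthly interest)): balance=$1323.14 total_interest=$273.14
After 8 (month_end (apply 2% monthly interest)): balance=$1349.60 total_interest=$299.60
After 9 (deposit($100)): balance=$1449.60 total_interest=$299.60

Answer: 1449.60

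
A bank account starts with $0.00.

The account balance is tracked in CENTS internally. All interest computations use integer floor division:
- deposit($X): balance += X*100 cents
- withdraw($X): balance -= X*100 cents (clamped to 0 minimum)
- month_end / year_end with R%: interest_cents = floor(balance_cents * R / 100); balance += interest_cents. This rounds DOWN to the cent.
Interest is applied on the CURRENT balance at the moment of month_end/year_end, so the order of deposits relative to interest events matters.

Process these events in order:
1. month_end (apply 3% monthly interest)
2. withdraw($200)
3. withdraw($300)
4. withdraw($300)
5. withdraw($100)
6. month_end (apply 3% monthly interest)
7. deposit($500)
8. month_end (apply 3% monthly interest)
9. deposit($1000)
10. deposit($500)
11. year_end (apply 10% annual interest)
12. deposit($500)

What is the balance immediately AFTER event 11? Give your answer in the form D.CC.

Answer: 2216.50

Derivation:
After 1 (month_end (apply 3% monthly interest)): balance=$0.00 total_interest=$0.00
After 2 (withdraw($200)): balance=$0.00 total_interest=$0.00
After 3 (withdraw($300)): balance=$0.00 total_interest=$0.00
After 4 (withdraw($300)): balance=$0.00 total_interest=$0.00
After 5 (withdraw($100)): balance=$0.00 total_interest=$0.00
After 6 (month_end (apply 3% monthly interest)): balance=$0.00 total_interest=$0.00
After 7 (deposit($500)): balance=$500.00 total_interest=$0.00
After 8 (month_end (apply 3% monthly interest)): balance=$515.00 total_interest=$15.00
After 9 (deposit($1000)): balance=$1515.00 total_interest=$15.00
After 10 (deposit($500)): balance=$2015.00 total_interest=$15.00
After 11 (year_end (apply 10% annual interest)): balance=$2216.50 total_interest=$216.50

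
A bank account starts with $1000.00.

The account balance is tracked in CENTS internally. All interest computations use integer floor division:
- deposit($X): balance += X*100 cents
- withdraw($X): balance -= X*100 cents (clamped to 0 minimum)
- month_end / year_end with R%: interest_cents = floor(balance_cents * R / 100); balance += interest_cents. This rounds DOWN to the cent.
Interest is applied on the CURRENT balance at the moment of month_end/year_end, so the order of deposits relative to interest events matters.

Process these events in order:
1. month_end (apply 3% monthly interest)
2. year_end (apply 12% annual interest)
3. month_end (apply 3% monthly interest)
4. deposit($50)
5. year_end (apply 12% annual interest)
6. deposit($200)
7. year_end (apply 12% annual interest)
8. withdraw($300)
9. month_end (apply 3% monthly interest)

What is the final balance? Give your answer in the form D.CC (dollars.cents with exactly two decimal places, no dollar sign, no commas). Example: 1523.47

After 1 (month_end (apply 3% monthly interest)): balance=$1030.00 total_interest=$30.00
After 2 (year_end (apply 12% annual interest)): balance=$1153.60 total_interest=$153.60
After 3 (month_end (apply 3% monthly interest)): balance=$1188.20 total_interest=$188.20
After 4 (deposit($50)): balance=$1238.20 total_interest=$188.20
After 5 (year_end (apply 12% annual interest)): balance=$1386.78 total_interest=$336.78
After 6 (deposit($200)): balance=$1586.78 total_interest=$336.78
After 7 (year_end (apply 12% annual interest)): balance=$1777.19 total_interest=$527.19
After 8 (withdraw($300)): balance=$1477.19 total_interest=$527.19
After 9 (month_end (apply 3% monthly interest)): balance=$1521.50 total_interest=$571.50

Answer: 1521.50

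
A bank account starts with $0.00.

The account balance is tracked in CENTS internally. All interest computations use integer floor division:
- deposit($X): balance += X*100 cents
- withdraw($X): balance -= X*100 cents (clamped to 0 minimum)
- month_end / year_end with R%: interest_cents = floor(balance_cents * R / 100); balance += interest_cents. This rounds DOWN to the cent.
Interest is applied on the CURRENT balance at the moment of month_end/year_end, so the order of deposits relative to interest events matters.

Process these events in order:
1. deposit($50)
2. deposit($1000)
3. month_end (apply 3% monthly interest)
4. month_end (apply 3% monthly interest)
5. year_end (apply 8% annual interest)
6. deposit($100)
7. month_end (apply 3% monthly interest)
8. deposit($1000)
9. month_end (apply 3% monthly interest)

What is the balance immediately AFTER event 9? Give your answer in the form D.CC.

After 1 (deposit($50)): balance=$50.00 total_interest=$0.00
After 2 (deposit($1000)): balance=$1050.00 total_interest=$0.00
After 3 (month_end (apply 3% monthly interest)): balance=$1081.50 total_interest=$31.50
After 4 (month_end (apply 3% monthly interest)): balance=$1113.94 total_interest=$63.94
After 5 (year_end (apply 8% annual interest)): balance=$1203.05 total_interest=$153.05
After 6 (deposit($100)): balance=$1303.05 total_interest=$153.05
After 7 (month_end (apply 3% monthly interest)): balance=$1342.14 total_interest=$192.14
After 8 (deposit($1000)): balance=$2342.14 total_interest=$192.14
After 9 (month_end (apply 3% monthly interest)): balance=$2412.40 total_interest=$262.40

Answer: 2412.40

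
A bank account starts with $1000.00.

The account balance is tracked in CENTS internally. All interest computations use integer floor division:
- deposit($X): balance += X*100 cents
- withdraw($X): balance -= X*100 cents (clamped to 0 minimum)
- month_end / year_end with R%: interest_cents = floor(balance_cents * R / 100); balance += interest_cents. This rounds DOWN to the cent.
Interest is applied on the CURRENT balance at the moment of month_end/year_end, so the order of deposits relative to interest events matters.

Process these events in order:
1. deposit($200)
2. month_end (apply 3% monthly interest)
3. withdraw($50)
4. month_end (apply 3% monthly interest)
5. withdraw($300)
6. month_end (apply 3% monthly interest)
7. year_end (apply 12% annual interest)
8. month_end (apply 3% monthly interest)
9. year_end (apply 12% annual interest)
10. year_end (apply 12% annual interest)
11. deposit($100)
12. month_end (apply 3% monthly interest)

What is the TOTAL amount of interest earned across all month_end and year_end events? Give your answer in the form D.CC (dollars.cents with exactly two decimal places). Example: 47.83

After 1 (deposit($200)): balance=$1200.00 total_interest=$0.00
After 2 (month_end (apply 3% monthly interest)): balance=$1236.00 total_interest=$36.00
After 3 (withdraw($50)): balance=$1186.00 total_interest=$36.00
After 4 (month_end (apply 3% monthly interest)): balance=$1221.58 total_interest=$71.58
After 5 (withdraw($300)): balance=$921.58 total_interest=$71.58
After 6 (month_end (apply 3% monthly interest)): balance=$949.22 total_interest=$99.22
After 7 (year_end (apply 12% annual interest)): balance=$1063.12 total_interest=$213.12
After 8 (month_end (apply 3% monthly interest)): balance=$1095.01 total_interest=$245.01
After 9 (year_end (apply 12% annual interest)): balance=$1226.41 total_interest=$376.41
After 10 (year_end (apply 12% annual interest)): balance=$1373.57 total_interest=$523.57
After 11 (deposit($100)): balance=$1473.57 total_interest=$523.57
After 12 (month_end (apply 3% monthly interest)): balance=$1517.77 total_interest=$567.77

Answer: 567.77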